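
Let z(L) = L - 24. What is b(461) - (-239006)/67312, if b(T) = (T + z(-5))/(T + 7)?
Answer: 1957411/437528 ≈ 4.4738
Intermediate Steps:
z(L) = -24 + L
b(T) = (-29 + T)/(7 + T) (b(T) = (T + (-24 - 5))/(T + 7) = (T - 29)/(7 + T) = (-29 + T)/(7 + T))
b(461) - (-239006)/67312 = (-29 + 461)/(7 + 461) - (-239006)/67312 = 432/468 - (-239006)/67312 = (1/468)*432 - 1*(-119503/33656) = 12/13 + 119503/33656 = 1957411/437528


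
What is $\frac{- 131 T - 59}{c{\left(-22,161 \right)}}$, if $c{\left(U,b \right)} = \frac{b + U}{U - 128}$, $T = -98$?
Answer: $- \frac{1916850}{139} \approx -13790.0$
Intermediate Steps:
$c{\left(U,b \right)} = \frac{U + b}{-128 + U}$
$\frac{- 131 T - 59}{c{\left(-22,161 \right)}} = \frac{\left(-131\right) \left(-98\right) - 59}{\frac{1}{-128 - 22} \left(-22 + 161\right)} = \frac{12838 - 59}{\frac{1}{-150} \cdot 139} = \frac{12779}{\left(- \frac{1}{150}\right) 139} = \frac{12779}{- \frac{139}{150}} = 12779 \left(- \frac{150}{139}\right) = - \frac{1916850}{139}$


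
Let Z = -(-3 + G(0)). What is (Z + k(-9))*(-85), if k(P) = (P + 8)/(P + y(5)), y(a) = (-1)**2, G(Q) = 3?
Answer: -85/8 ≈ -10.625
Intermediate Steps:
y(a) = 1
k(P) = (8 + P)/(1 + P) (k(P) = (P + 8)/(P + 1) = (8 + P)/(1 + P))
Z = 0 (Z = -(-3 + 3) = -1*0 = 0)
(Z + k(-9))*(-85) = (0 + (8 - 9)/(1 - 9))*(-85) = (0 - 1/(-8))*(-85) = (0 - 1/8*(-1))*(-85) = (0 + 1/8)*(-85) = (1/8)*(-85) = -85/8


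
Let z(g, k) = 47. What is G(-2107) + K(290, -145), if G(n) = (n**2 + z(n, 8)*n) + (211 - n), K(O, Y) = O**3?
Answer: 28731738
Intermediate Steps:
G(n) = 211 + n**2 + 46*n (G(n) = (n**2 + 47*n) + (211 - n) = 211 + n**2 + 46*n)
G(-2107) + K(290, -145) = (211 + (-2107)**2 + 46*(-2107)) + 290**3 = (211 + 4439449 - 96922) + 24389000 = 4342738 + 24389000 = 28731738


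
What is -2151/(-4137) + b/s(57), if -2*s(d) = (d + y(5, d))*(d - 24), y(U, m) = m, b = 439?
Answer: 743296/2593899 ≈ 0.28656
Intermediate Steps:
s(d) = -d*(-24 + d) (s(d) = -(d + d)*(d - 24)/2 = -2*d*(-24 + d)/2 = -d*(-24 + d))
-2151/(-4137) + b/s(57) = -2151/(-4137) + 439/((57*(24 - 1*57))) = -2151*(-1/4137) + 439/((57*(24 - 57))) = 717/1379 + 439/((57*(-33))) = 717/1379 + 439/(-1881) = 717/1379 + 439*(-1/1881) = 717/1379 - 439/1881 = 743296/2593899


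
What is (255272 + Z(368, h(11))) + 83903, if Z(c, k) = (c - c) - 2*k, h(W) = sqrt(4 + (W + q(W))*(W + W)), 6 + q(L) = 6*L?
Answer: 339175 - 6*sqrt(174) ≈ 3.3910e+5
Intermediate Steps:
q(L) = -6 + 6*L
h(W) = sqrt(4 + 2*W*(-6 + 7*W)) (h(W) = sqrt(4 + (W + (-6 + 6*W))*(W + W)) = sqrt(4 + (-6 + 7*W)*(2*W)) = sqrt(4 + 2*W*(-6 + 7*W)))
Z(c, k) = -2*k (Z(c, k) = 0 - 2*k = -2*k)
(255272 + Z(368, h(11))) + 83903 = (255272 - 2*sqrt(4 - 12*11 + 14*11**2)) + 83903 = (255272 - 2*sqrt(4 - 132 + 14*121)) + 83903 = (255272 - 2*sqrt(4 - 132 + 1694)) + 83903 = (255272 - 6*sqrt(174)) + 83903 = 339175 - 6*sqrt(174)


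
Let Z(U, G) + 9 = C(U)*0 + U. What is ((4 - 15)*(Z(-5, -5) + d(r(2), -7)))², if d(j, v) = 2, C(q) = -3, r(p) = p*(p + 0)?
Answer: 17424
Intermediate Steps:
r(p) = p² (r(p) = p*p = p²)
Z(U, G) = -9 + U (Z(U, G) = -9 + (-3*0 + U) = -9 + (0 + U) = -9 + U)
((4 - 15)*(Z(-5, -5) + d(r(2), -7)))² = ((4 - 15)*((-9 - 5) + 2))² = (-11*(-14 + 2))² = (-11*(-12))² = 132² = 17424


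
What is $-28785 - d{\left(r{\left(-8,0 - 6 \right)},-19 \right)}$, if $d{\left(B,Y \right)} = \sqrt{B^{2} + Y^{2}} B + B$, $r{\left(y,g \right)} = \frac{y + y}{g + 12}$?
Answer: $- \frac{86347}{3} + \frac{8 \sqrt{3313}}{9} \approx -28731.0$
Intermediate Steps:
$r{\left(y,g \right)} = \frac{2 y}{12 + g}$
$d{\left(B,Y \right)} = B + B \sqrt{B^{2} + Y^{2}}$ ($d{\left(B,Y \right)} = B \sqrt{B^{2} + Y^{2}} + B = B + B \sqrt{B^{2} + Y^{2}}$)
$-28785 - d{\left(r{\left(-8,0 - 6 \right)},-19 \right)} = -28785 - 2 \left(-8\right) \frac{1}{12 + \left(0 - 6\right)} \left(1 + \sqrt{\left(2 \left(-8\right) \frac{1}{12 + \left(0 - 6\right)}\right)^{2} + \left(-19\right)^{2}}\right) = -28785 - 2 \left(-8\right) \frac{1}{12 - 6} \left(1 + \sqrt{\left(2 \left(-8\right) \frac{1}{12 - 6}\right)^{2} + 361}\right) = -28785 - 2 \left(-8\right) \frac{1}{6} \left(1 + \sqrt{\left(2 \left(-8\right) \frac{1}{6}\right)^{2} + 361}\right) = -28785 - - \frac{8 \left(1 + \sqrt{\left(- \frac{8}{3}\right)^{2} + 361}\right)}{3} = -28785 - - \frac{8 \left(1 + \sqrt{\frac{64}{9} + 361}\right)}{3} = -28785 - - \frac{8 \left(1 + \sqrt{\frac{3313}{9}}\right)}{3} = -28785 - - \frac{8 \left(1 + \frac{\sqrt{3313}}{3}\right)}{3} = -28785 - \left(- \frac{8}{3} - \frac{8 \sqrt{3313}}{9}\right) = -28785 + \left(\frac{8}{3} + \frac{8 \sqrt{3313}}{9}\right) = - \frac{86347}{3} + \frac{8 \sqrt{3313}}{9}$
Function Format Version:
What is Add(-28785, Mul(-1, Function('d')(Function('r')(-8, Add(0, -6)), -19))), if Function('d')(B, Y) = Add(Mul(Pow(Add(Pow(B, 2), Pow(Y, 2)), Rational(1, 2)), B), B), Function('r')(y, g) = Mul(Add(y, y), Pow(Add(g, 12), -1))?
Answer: Add(Rational(-86347, 3), Mul(Rational(8, 9), Pow(3313, Rational(1, 2)))) ≈ -28731.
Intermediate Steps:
Function('r')(y, g) = Mul(2, y, Pow(Add(12, g), -1)) (Function('r')(y, g) = Mul(Mul(2, y), Pow(Add(12, g), -1)) = Mul(2, y, Pow(Add(12, g), -1)))
Function('d')(B, Y) = Add(B, Mul(B, Pow(Add(Pow(B, 2), Pow(Y, 2)), Rational(1, 2)))) (Function('d')(B, Y) = Add(Mul(B, Pow(Add(Pow(B, 2), Pow(Y, 2)), Rational(1, 2))), B) = Add(B, Mul(B, Pow(Add(Pow(B, 2), Pow(Y, 2)), Rational(1, 2)))))
Add(-28785, Mul(-1, Function('d')(Function('r')(-8, Add(0, -6)), -19))) = Add(-28785, Mul(-1, Mul(Mul(2, -8, Pow(Add(12, Add(0, -6)), -1)), Add(1, Pow(Add(Pow(Mul(2, -8, Pow(Add(12, Add(0, -6)), -1)), 2), Pow(-19, 2)), Rational(1, 2)))))) = Add(-28785, Mul(-1, Mul(Mul(2, -8, Pow(Add(12, -6), -1)), Add(1, Pow(Add(Pow(Mul(2, -8, Pow(Add(12, -6), -1)), 2), 361), Rational(1, 2)))))) = Add(-28785, Mul(-1, Mul(Mul(2, -8, Pow(6, -1)), Add(1, Pow(Add(Pow(Mul(2, -8, Pow(6, -1)), 2), 361), Rational(1, 2)))))) = Add(-28785, Mul(-1, Mul(Mul(2, -8, Rational(1, 6)), Add(1, Pow(Add(Pow(Mul(2, -8, Rational(1, 6)), 2), 361), Rational(1, 2)))))) = Add(-28785, Mul(-1, Mul(Rational(-8, 3), Add(1, Pow(Add(Pow(Rational(-8, 3), 2), 361), Rational(1, 2)))))) = Add(-28785, Mul(-1, Mul(Rational(-8, 3), Add(1, Pow(Add(Rational(64, 9), 361), Rational(1, 2)))))) = Add(-28785, Mul(-1, Mul(Rational(-8, 3), Add(1, Pow(Rational(3313, 9), Rational(1, 2)))))) = Add(-28785, Mul(-1, Mul(Rational(-8, 3), Add(1, Mul(Rational(1, 3), Pow(3313, Rational(1, 2))))))) = Add(-28785, Mul(-1, Add(Rational(-8, 3), Mul(Rational(-8, 9), Pow(3313, Rational(1, 2)))))) = Add(-28785, Add(Rational(8, 3), Mul(Rational(8, 9), Pow(3313, Rational(1, 2))))) = Add(Rational(-86347, 3), Mul(Rational(8, 9), Pow(3313, Rational(1, 2))))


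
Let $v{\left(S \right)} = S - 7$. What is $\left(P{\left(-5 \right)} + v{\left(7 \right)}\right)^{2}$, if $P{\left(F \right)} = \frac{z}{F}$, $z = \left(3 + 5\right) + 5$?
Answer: $\frac{169}{25} \approx 6.76$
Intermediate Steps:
$z = 13$ ($z = 8 + 5 = 13$)
$P{\left(F \right)} = \frac{13}{F}$
$v{\left(S \right)} = -7 + S$
$\left(P{\left(-5 \right)} + v{\left(7 \right)}\right)^{2} = \left(\frac{13}{-5} + \left(-7 + 7\right)\right)^{2} = \left(13 \left(- \frac{1}{5}\right) + 0\right)^{2} = \left(- \frac{13}{5} + 0\right)^{2} = \left(- \frac{13}{5}\right)^{2} = \frac{169}{25}$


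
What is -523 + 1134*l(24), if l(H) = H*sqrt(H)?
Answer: -523 + 54432*sqrt(6) ≈ 1.3281e+5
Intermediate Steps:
l(H) = H**(3/2)
-523 + 1134*l(24) = -523 + 1134*24**(3/2) = -523 + 1134*(48*sqrt(6)) = -523 + 54432*sqrt(6)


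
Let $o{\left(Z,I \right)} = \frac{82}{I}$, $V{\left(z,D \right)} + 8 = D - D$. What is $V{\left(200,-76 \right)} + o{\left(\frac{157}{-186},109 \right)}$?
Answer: $- \frac{790}{109} \approx -7.2477$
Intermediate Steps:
$V{\left(z,D \right)} = -8$ ($V{\left(z,D \right)} = -8 + \left(D - D\right) = -8 + 0 = -8$)
$V{\left(200,-76 \right)} + o{\left(\frac{157}{-186},109 \right)} = -8 + \frac{82}{109} = - \frac{790}{109}$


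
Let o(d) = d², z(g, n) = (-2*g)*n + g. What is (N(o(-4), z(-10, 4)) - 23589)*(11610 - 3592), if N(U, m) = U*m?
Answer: -180156442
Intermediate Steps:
z(g, n) = g - 2*g*n (z(g, n) = -2*g*n + g = g - 2*g*n)
(N(o(-4), z(-10, 4)) - 23589)*(11610 - 3592) = ((-4)²*(-10*(1 - 2*4)) - 23589)*(11610 - 3592) = (16*(-10*(1 - 8)) - 23589)*8018 = (16*(-10*(-7)) - 23589)*8018 = (16*70 - 23589)*8018 = (1120 - 23589)*8018 = -22469*8018 = -180156442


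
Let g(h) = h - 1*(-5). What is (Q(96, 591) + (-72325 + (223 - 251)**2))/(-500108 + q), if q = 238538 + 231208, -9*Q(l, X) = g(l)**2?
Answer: 327035/136629 ≈ 2.3936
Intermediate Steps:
g(h) = 5 + h (g(h) = h + 5 = 5 + h)
Q(l, X) = -(5 + l)**2/9
q = 469746
(Q(96, 591) + (-72325 + (223 - 251)**2))/(-500108 + q) = (-(5 + 96)**2/9 + (-72325 + (223 - 251)**2))/(-500108 + 469746) = (-1/9*101**2 + (-72325 + (-28)**2))/(-30362) = (-1/9*10201 + (-72325 + 784))*(-1/30362) = (-10201/9 - 71541)*(-1/30362) = -654070/9*(-1/30362) = 327035/136629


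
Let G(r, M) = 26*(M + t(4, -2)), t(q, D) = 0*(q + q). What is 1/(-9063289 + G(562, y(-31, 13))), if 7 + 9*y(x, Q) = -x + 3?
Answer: -1/9063211 ≈ -1.1034e-7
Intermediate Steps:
t(q, D) = 0 (t(q, D) = 0*(2*q) = 0)
y(x, Q) = -4/9 - x/9 (y(x, Q) = -7/9 + (-x + 3)/9 = -7/9 + (3 - x)/9 = -7/9 + (⅓ - x/9) = -4/9 - x/9)
G(r, M) = 26*M (G(r, M) = 26*(M + 0) = 26*M)
1/(-9063289 + G(562, y(-31, 13))) = 1/(-9063289 + 26*(-4/9 - ⅑*(-31))) = 1/(-9063289 + 26*(-4/9 + 31/9)) = 1/(-9063289 + 26*3) = 1/(-9063289 + 78) = 1/(-9063211) = -1/9063211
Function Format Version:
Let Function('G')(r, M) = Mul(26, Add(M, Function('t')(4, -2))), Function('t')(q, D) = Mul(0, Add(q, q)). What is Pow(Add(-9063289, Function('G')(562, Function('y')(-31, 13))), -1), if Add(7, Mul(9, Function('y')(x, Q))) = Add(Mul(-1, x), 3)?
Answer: Rational(-1, 9063211) ≈ -1.1034e-7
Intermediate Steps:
Function('t')(q, D) = 0 (Function('t')(q, D) = Mul(0, Mul(2, q)) = 0)
Function('y')(x, Q) = Add(Rational(-4, 9), Mul(Rational(-1, 9), x)) (Function('y')(x, Q) = Add(Rational(-7, 9), Mul(Rational(1, 9), Add(Mul(-1, x), 3))) = Add(Rational(-7, 9), Mul(Rational(1, 9), Add(3, Mul(-1, x)))) = Add(Rational(-7, 9), Add(Rational(1, 3), Mul(Rational(-1, 9), x))) = Add(Rational(-4, 9), Mul(Rational(-1, 9), x)))
Function('G')(r, M) = Mul(26, M) (Function('G')(r, M) = Mul(26, Add(M, 0)) = Mul(26, M))
Pow(Add(-9063289, Function('G')(562, Function('y')(-31, 13))), -1) = Pow(Add(-9063289, Mul(26, Add(Rational(-4, 9), Mul(Rational(-1, 9), -31)))), -1) = Pow(Add(-9063289, Mul(26, Add(Rational(-4, 9), Rational(31, 9)))), -1) = Pow(Add(-9063289, Mul(26, 3)), -1) = Pow(Add(-9063289, 78), -1) = Pow(-9063211, -1) = Rational(-1, 9063211)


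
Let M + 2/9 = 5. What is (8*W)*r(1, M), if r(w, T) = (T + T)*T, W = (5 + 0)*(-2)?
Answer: -295840/81 ≈ -3652.3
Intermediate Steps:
M = 43/9 (M = -2/9 + 5 = 43/9 ≈ 4.7778)
W = -10 (W = 5*(-2) = -10)
r(w, T) = 2*T**2 (r(w, T) = (2*T)*T = 2*T**2)
(8*W)*r(1, M) = (8*(-10))*(2*(43/9)**2) = -160*1849/81 = -80*3698/81 = -295840/81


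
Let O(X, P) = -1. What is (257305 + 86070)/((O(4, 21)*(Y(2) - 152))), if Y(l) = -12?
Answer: 8375/4 ≈ 2093.8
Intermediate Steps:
(257305 + 86070)/((O(4, 21)*(Y(2) - 152))) = (257305 + 86070)/((-(-12 - 152))) = 343375/((-1*(-164))) = 343375/164 = 343375*(1/164) = 8375/4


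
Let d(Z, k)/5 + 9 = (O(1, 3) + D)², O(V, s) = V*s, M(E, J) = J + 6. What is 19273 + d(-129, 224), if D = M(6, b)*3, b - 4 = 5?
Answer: 30748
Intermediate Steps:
b = 9 (b = 4 + 5 = 9)
M(E, J) = 6 + J
D = 45 (D = (6 + 9)*3 = 15*3 = 45)
d(Z, k) = 11475 (d(Z, k) = -45 + 5*(1*3 + 45)² = -45 + 5*(3 + 45)² = -45 + 5*48² = -45 + 5*2304 = -45 + 11520 = 11475)
19273 + d(-129, 224) = 19273 + 11475 = 30748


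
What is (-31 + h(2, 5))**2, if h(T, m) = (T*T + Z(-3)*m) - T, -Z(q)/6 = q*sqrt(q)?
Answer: (29 - 90*I*sqrt(3))**2 ≈ -23459.0 - 9041.3*I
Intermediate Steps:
Z(q) = -6*q**(3/2) (Z(q) = -6*q*sqrt(q) = -6*q**(3/2))
h(T, m) = T**2 - T + 18*I*m*sqrt(3) (h(T, m) = (T*T + (-(-18)*I*sqrt(3))*m) - T = (T**2 + (-(-18)*I*sqrt(3))*m) - T = (T**2 + (18*I*sqrt(3))*m) - T = (T**2 + 18*I*m*sqrt(3)) - T = T**2 - T + 18*I*m*sqrt(3))
(-31 + h(2, 5))**2 = (-31 + (2**2 - 1*2 + 18*I*5*sqrt(3)))**2 = (-31 + (4 - 2 + 90*I*sqrt(3)))**2 = (-31 + (2 + 90*I*sqrt(3)))**2 = (-29 + 90*I*sqrt(3))**2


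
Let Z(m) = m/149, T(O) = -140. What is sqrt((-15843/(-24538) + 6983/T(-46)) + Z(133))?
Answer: I*sqrt(791582732673270755)/127965670 ≈ 6.9527*I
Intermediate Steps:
Z(m) = m/149 (Z(m) = m*(1/149) = m/149)
sqrt((-15843/(-24538) + 6983/T(-46)) + Z(133)) = sqrt((-15843/(-24538) + 6983/(-140)) + (1/149)*133) = sqrt((-15843*(-1/24538) + 6983*(-1/140)) + 133/149) = sqrt((15843/24538 - 6983/140) + 133/149) = sqrt(-84565417/1717660 + 133/149) = sqrt(-12371798353/255931340) = I*sqrt(791582732673270755)/127965670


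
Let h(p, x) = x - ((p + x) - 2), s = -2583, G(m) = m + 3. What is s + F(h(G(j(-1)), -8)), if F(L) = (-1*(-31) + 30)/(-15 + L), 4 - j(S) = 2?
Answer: -46555/18 ≈ -2586.4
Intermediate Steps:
j(S) = 2 (j(S) = 4 - 1*2 = 4 - 2 = 2)
G(m) = 3 + m
h(p, x) = 2 - p (h(p, x) = x - (-2 + p + x) = x + (2 - p - x) = 2 - p)
F(L) = 61/(-15 + L) (F(L) = (31 + 30)/(-15 + L) = 61/(-15 + L))
s + F(h(G(j(-1)), -8)) = -2583 + 61/(-15 + (2 - (3 + 2))) = -2583 + 61/(-15 + (2 - 1*5)) = -2583 + 61/(-15 + (2 - 5)) = -2583 + 61/(-15 - 3) = -2583 + 61/(-18) = -2583 + 61*(-1/18) = -2583 - 61/18 = -46555/18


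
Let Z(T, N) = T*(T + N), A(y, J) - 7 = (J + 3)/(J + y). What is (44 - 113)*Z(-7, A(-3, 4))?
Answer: 3381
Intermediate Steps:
A(y, J) = 7 + (3 + J)/(J + y) (A(y, J) = 7 + (J + 3)/(J + y) = 7 + (3 + J)/(J + y))
Z(T, N) = T*(N + T)
(44 - 113)*Z(-7, A(-3, 4)) = (44 - 113)*(-7*((3 + 7*(-3) + 8*4)/(4 - 3) - 7)) = -(-483)*((3 - 21 + 32)/1 - 7) = -(-483)*(1*14 - 7) = -(-483)*(14 - 7) = -(-483)*7 = -69*(-49) = 3381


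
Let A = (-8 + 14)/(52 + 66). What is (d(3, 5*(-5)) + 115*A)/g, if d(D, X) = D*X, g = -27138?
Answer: 680/266857 ≈ 0.0025482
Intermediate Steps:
A = 3/59 (A = 6/118 = 6*(1/118) = 3/59 ≈ 0.050847)
(d(3, 5*(-5)) + 115*A)/g = (3*(5*(-5)) + 115*(3/59))/(-27138) = (3*(-25) + 345/59)*(-1/27138) = (-75 + 345/59)*(-1/27138) = -4080/59*(-1/27138) = 680/266857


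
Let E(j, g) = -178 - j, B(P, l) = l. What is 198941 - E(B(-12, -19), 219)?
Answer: 199100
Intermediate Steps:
198941 - E(B(-12, -19), 219) = 198941 - (-178 - 1*(-19)) = 198941 - (-178 + 19) = 198941 - 1*(-159) = 198941 + 159 = 199100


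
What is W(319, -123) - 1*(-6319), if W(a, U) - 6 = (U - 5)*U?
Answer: 22069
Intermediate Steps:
W(a, U) = 6 + U*(-5 + U) (W(a, U) = 6 + (U - 5)*U = 6 + (-5 + U)*U = 6 + U*(-5 + U))
W(319, -123) - 1*(-6319) = (6 + (-123)² - 5*(-123)) - 1*(-6319) = (6 + 15129 + 615) + 6319 = 15750 + 6319 = 22069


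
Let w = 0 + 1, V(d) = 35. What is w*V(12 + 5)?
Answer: 35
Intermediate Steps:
w = 1
w*V(12 + 5) = 1*35 = 35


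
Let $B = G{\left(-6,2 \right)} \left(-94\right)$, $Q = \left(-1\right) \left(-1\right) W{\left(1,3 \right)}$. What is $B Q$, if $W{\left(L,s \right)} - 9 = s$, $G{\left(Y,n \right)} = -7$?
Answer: $7896$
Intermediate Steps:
$W{\left(L,s \right)} = 9 + s$
$Q = 12$ ($Q = \left(-1\right) \left(-1\right) \left(9 + 3\right) = 1 \cdot 12 = 12$)
$B = 658$ ($B = \left(-7\right) \left(-94\right) = 658$)
$B Q = 658 \cdot 12 = 7896$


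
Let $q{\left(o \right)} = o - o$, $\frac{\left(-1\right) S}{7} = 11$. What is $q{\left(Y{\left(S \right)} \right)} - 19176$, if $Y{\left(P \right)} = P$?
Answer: $-19176$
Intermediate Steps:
$S = -77$ ($S = \left(-7\right) 11 = -77$)
$q{\left(o \right)} = 0$
$q{\left(Y{\left(S \right)} \right)} - 19176 = 0 - 19176 = -19176$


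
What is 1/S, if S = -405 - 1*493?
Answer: -1/898 ≈ -0.0011136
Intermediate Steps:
S = -898 (S = -405 - 493 = -898)
1/S = 1/(-898) = -1/898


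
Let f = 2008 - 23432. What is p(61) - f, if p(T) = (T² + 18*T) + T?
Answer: 26304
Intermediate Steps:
p(T) = T² + 19*T
f = -21424
p(61) - f = 61*(19 + 61) - 1*(-21424) = 61*80 + 21424 = 4880 + 21424 = 26304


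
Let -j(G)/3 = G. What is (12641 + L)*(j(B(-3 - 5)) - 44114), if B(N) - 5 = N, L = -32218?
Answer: 863443585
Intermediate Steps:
B(N) = 5 + N
j(G) = -3*G
(12641 + L)*(j(B(-3 - 5)) - 44114) = (12641 - 32218)*(-3*(5 + (-3 - 5)) - 44114) = -19577*(-3*(5 - 8) - 44114) = -19577*(-3*(-3) - 44114) = -19577*(9 - 44114) = -19577*(-44105) = 863443585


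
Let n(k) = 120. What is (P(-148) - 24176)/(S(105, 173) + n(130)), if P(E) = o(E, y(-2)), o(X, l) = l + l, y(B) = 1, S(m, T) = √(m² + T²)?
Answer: 85320/781 - 711*√40954/781 ≈ -74.988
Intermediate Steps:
S(m, T) = √(T² + m²)
o(X, l) = 2*l
P(E) = 2 (P(E) = 2*1 = 2)
(P(-148) - 24176)/(S(105, 173) + n(130)) = (2 - 24176)/(√(173² + 105²) + 120) = -24174/(√(29929 + 11025) + 120) = -24174/(√40954 + 120) = -24174/(120 + √40954)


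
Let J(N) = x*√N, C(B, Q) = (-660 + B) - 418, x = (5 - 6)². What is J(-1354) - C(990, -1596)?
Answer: 88 + I*√1354 ≈ 88.0 + 36.797*I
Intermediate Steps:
x = 1 (x = (-1)² = 1)
C(B, Q) = -1078 + B
J(N) = √N (J(N) = 1*√N = √N)
J(-1354) - C(990, -1596) = √(-1354) - (-1078 + 990) = I*√1354 - 1*(-88) = I*√1354 + 88 = 88 + I*√1354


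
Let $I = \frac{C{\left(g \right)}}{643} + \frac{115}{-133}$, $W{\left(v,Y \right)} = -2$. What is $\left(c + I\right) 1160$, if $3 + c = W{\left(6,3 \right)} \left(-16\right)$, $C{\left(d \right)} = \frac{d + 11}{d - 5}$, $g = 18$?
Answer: $\frac{36288552600}{1111747} \approx 32641.0$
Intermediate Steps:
$C{\left(d \right)} = \frac{11 + d}{-5 + d}$
$I = - \frac{957428}{1111747}$ ($I = \frac{\frac{1}{-5 + 18} \left(11 + 18\right)}{643} + \frac{115}{-133} = \frac{1}{13} \cdot 29 \cdot \frac{1}{643} + 115 \left(- \frac{1}{133}\right) = \frac{1}{13} \cdot 29 \cdot \frac{1}{643} - \frac{115}{133} = \frac{29}{13} \cdot \frac{1}{643} - \frac{115}{133} = \frac{29}{8359} - \frac{115}{133} = - \frac{957428}{1111747} \approx -0.86119$)
$c = 29$ ($c = -3 - -32 = -3 + 32 = 29$)
$\left(c + I\right) 1160 = \left(29 - \frac{957428}{1111747}\right) 1160 = \frac{31283235}{1111747} \cdot 1160 = \frac{36288552600}{1111747}$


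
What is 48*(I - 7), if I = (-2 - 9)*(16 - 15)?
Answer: -864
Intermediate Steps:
I = -11 (I = -11*1 = -11)
48*(I - 7) = 48*(-11 - 7) = 48*(-18) = -864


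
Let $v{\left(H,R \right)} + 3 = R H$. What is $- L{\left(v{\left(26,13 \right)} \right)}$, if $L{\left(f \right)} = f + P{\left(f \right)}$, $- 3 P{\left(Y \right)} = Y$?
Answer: $- \frac{670}{3} \approx -223.33$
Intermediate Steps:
$P{\left(Y \right)} = - \frac{Y}{3}$
$v{\left(H,R \right)} = -3 + H R$ ($v{\left(H,R \right)} = -3 + R H = -3 + H R$)
$L{\left(f \right)} = \frac{2 f}{3}$ ($L{\left(f \right)} = f - \frac{f}{3} = \frac{2 f}{3}$)
$- L{\left(v{\left(26,13 \right)} \right)} = - \frac{2 \left(-3 + 26 \cdot 13\right)}{3} = - \frac{2 \left(-3 + 338\right)}{3} = - \frac{2 \cdot 335}{3} = \left(-1\right) \frac{670}{3} = - \frac{670}{3}$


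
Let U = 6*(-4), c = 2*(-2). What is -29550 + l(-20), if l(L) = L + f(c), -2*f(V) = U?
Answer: -29558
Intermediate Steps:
c = -4
U = -24
f(V) = 12 (f(V) = -1/2*(-24) = 12)
l(L) = 12 + L (l(L) = L + 12 = 12 + L)
-29550 + l(-20) = -29550 + (12 - 20) = -29550 - 8 = -29558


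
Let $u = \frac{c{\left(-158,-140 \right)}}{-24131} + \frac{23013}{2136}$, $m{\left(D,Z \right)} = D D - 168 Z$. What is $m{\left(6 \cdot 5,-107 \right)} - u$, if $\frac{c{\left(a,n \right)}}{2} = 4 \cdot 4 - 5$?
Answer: $\frac{324128597035}{17181272} \approx 18865.0$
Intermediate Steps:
$c{\left(a,n \right)} = 22$ ($c{\left(a,n \right)} = 2 \left(4 \cdot 4 - 5\right) = 2 \left(16 - 5\right) = 2 \cdot 11 = 22$)
$m{\left(D,Z \right)} = D^{2} - 168 Z$
$u = \frac{185093237}{17181272}$ ($u = \frac{22}{-24131} + \frac{23013}{2136} = 22 \left(- \frac{1}{24131}\right) + 23013 \cdot \frac{1}{2136} = - \frac{22}{24131} + \frac{7671}{712} = \frac{185093237}{17181272} \approx 10.773$)
$m{\left(6 \cdot 5,-107 \right)} - u = \left(\left(6 \cdot 5\right)^{2} - -17976\right) - \frac{185093237}{17181272} = \left(30^{2} + 17976\right) - \frac{185093237}{17181272} = \left(900 + 17976\right) - \frac{185093237}{17181272} = 18876 - \frac{185093237}{17181272} = \frac{324128597035}{17181272}$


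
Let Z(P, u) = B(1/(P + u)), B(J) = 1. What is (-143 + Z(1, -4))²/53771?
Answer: 20164/53771 ≈ 0.37500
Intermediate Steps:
Z(P, u) = 1
(-143 + Z(1, -4))²/53771 = (-143 + 1)²/53771 = (-142)²*(1/53771) = 20164*(1/53771) = 20164/53771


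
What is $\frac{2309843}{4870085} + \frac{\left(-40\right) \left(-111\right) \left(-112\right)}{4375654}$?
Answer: $\frac{3842638946761}{10654903455295} \approx 0.36065$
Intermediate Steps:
$\frac{2309843}{4870085} + \frac{\left(-40\right) \left(-111\right) \left(-112\right)}{4375654} = 2309843 \cdot \frac{1}{4870085} + 4440 \left(-112\right) \frac{1}{4375654} = \frac{2309843}{4870085} - \frac{248640}{2187827} = \frac{3842638946761}{10654903455295}$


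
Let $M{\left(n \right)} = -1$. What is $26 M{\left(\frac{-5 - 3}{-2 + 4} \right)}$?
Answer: $-26$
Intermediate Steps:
$26 M{\left(\frac{-5 - 3}{-2 + 4} \right)} = 26 \left(-1\right) = -26$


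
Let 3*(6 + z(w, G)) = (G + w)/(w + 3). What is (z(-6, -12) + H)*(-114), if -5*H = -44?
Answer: -2736/5 ≈ -547.20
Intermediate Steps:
z(w, G) = -6 + (G + w)/(3*(3 + w)) (z(w, G) = -6 + ((G + w)/(w + 3))/3 = -6 + ((G + w)/(3 + w))/3 = -6 + (G + w)/(3*(3 + w)))
H = 44/5 (H = -⅕*(-44) = 44/5 ≈ 8.8000)
(z(-6, -12) + H)*(-114) = ((-54 - 12 - 17*(-6))/(3*(3 - 6)) + 44/5)*(-114) = ((⅓)*(-54 - 12 + 102)/(-3) + 44/5)*(-114) = ((⅓)*(-⅓)*36 + 44/5)*(-114) = (-4 + 44/5)*(-114) = (24/5)*(-114) = -2736/5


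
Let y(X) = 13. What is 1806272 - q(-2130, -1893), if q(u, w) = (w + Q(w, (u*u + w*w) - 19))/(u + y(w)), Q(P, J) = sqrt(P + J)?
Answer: 3823875931/2117 + sqrt(8118437)/2117 ≈ 1.8063e+6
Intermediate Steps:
Q(P, J) = sqrt(J + P)
q(u, w) = (w + sqrt(-19 + w + u**2 + w**2))/(13 + u) (q(u, w) = (w + sqrt(((u*u + w*w) - 19) + w))/(u + 13) = (w + sqrt(((u**2 + w**2) - 19) + w))/(13 + u) = (w + sqrt((-19 + u**2 + w**2) + w))/(13 + u) = (w + sqrt(-19 + w + u**2 + w**2))/(13 + u))
1806272 - q(-2130, -1893) = 1806272 - (-1893 + sqrt(-19 - 1893 + (-2130)**2 + (-1893)**2))/(13 - 2130) = 1806272 - (-1893 + sqrt(-19 - 1893 + 4536900 + 3583449))/(-2117) = 1806272 - (-1)*(-1893 + sqrt(8118437))/2117 = 1806272 - (1893/2117 - sqrt(8118437)/2117) = 1806272 + (-1893/2117 + sqrt(8118437)/2117) = 3823875931/2117 + sqrt(8118437)/2117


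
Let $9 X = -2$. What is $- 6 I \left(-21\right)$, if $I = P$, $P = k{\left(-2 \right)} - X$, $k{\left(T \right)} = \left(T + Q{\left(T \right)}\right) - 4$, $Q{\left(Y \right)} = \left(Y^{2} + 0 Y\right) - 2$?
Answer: $-476$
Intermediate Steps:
$Q{\left(Y \right)} = -2 + Y^{2}$ ($Q{\left(Y \right)} = \left(Y^{2} + 0\right) - 2 = Y^{2} - 2 = -2 + Y^{2}$)
$X = - \frac{2}{9}$ ($X = \frac{1}{9} \left(-2\right) = - \frac{2}{9} \approx -0.22222$)
$k{\left(T \right)} = -6 + T + T^{2}$ ($k{\left(T \right)} = \left(T + \left(-2 + T^{2}\right)\right) - 4 = \left(-2 + T + T^{2}\right) - 4 = -6 + T + T^{2}$)
$P = - \frac{34}{9}$ ($P = \left(-6 - 2 + \left(-2\right)^{2}\right) - - \frac{2}{9} = \left(-6 - 2 + 4\right) + \frac{2}{9} = -4 + \frac{2}{9} = - \frac{34}{9} \approx -3.7778$)
$I = - \frac{34}{9} \approx -3.7778$
$- 6 I \left(-21\right) = \left(-6\right) \left(- \frac{34}{9}\right) \left(-21\right) = \frac{68}{3} \left(-21\right) = -476$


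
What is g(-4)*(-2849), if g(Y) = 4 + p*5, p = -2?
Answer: 17094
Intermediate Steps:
g(Y) = -6 (g(Y) = 4 - 2*5 = 4 - 10 = -6)
g(-4)*(-2849) = -6*(-2849) = 17094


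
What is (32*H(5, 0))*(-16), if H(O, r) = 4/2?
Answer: -1024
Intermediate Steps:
H(O, r) = 2 (H(O, r) = 4*(½) = 2)
(32*H(5, 0))*(-16) = (32*2)*(-16) = 64*(-16) = -1024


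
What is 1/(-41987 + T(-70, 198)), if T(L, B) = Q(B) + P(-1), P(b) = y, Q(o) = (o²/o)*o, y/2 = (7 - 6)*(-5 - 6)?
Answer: -1/2805 ≈ -0.00035651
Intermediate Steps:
y = -22 (y = 2*((7 - 6)*(-5 - 6)) = 2*(1*(-11)) = 2*(-11) = -22)
Q(o) = o² (Q(o) = o*o = o²)
P(b) = -22
T(L, B) = -22 + B² (T(L, B) = B² - 22 = -22 + B²)
1/(-41987 + T(-70, 198)) = 1/(-41987 + (-22 + 198²)) = 1/(-41987 + (-22 + 39204)) = 1/(-41987 + 39182) = 1/(-2805) = -1/2805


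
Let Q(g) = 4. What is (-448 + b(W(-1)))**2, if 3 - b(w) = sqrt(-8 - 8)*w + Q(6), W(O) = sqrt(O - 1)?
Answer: 201633 - 3592*sqrt(2) ≈ 1.9655e+5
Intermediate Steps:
W(O) = sqrt(-1 + O)
b(w) = -1 - 4*I*w (b(w) = 3 - (sqrt(-8 - 8)*w + 4) = 3 - (sqrt(-16)*w + 4) = 3 - ((4*I)*w + 4) = 3 - (4*I*w + 4) = 3 - (4 + 4*I*w) = 3 + (-4 - 4*I*w) = -1 - 4*I*w)
(-448 + b(W(-1)))**2 = (-448 + (-1 - 4*I*sqrt(-1 - 1)))**2 = (-448 + (-1 - 4*I*sqrt(-2)))**2 = (-448 + (-1 - 4*I*I*sqrt(2)))**2 = (-448 + (-1 + 4*sqrt(2)))**2 = (-449 + 4*sqrt(2))**2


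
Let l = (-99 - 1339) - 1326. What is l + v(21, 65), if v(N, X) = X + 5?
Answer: -2694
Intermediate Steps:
v(N, X) = 5 + X
l = -2764 (l = -1438 - 1326 = -2764)
l + v(21, 65) = -2764 + (5 + 65) = -2764 + 70 = -2694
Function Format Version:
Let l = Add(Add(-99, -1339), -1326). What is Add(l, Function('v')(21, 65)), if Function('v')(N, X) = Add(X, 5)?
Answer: -2694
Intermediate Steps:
Function('v')(N, X) = Add(5, X)
l = -2764 (l = Add(-1438, -1326) = -2764)
Add(l, Function('v')(21, 65)) = Add(-2764, Add(5, 65)) = Add(-2764, 70) = -2694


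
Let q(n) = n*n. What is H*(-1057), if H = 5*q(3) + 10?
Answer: -58135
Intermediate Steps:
q(n) = n²
H = 55 (H = 5*3² + 10 = 5*9 + 10 = 45 + 10 = 55)
H*(-1057) = 55*(-1057) = -58135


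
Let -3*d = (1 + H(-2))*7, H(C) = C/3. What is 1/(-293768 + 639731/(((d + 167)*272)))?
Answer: -406912/119531966837 ≈ -3.4042e-6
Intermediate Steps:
H(C) = C/3 (H(C) = C*(⅓) = C/3)
d = -7/9 (d = -(1 + (⅓)*(-2))*7/3 = -(1 - ⅔)*7/3 = -7/9 ≈ -0.77778)
1/(-293768 + 639731/(((d + 167)*272))) = 1/(-293768 + 639731/(((-7/9 + 167)*272))) = 1/(-293768 + 639731/(((1496/9)*272))) = 1/(-293768 + 639731/(406912/9)) = 1/(-293768 + 639731*(9/406912)) = 1/(-293768 + 5757579/406912) = 1/(-119531966837/406912) = -406912/119531966837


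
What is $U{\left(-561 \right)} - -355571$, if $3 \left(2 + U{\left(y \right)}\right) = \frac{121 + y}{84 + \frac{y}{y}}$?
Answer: $\frac{18133931}{51} \approx 3.5557 \cdot 10^{5}$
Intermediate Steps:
$U{\left(y \right)} = - \frac{389}{255} + \frac{y}{255}$ ($U{\left(y \right)} = -2 + \frac{\left(121 + y\right) \frac{1}{84 + \frac{y}{y}}}{3} = -2 + \frac{\left(121 + y\right) \frac{1}{84 + 1}}{3} = -2 + \frac{\left(121 + y\right) \frac{1}{85}}{3} = -2 + \frac{\frac{121}{85} + \frac{y}{85}}{3} = -2 + \left(\frac{121}{255} + \frac{y}{255}\right) = - \frac{389}{255} + \frac{y}{255}$)
$U{\left(-561 \right)} - -355571 = \left(- \frac{389}{255} + \frac{1}{255} \left(-561\right)\right) - -355571 = \left(- \frac{389}{255} - \frac{11}{5}\right) + 355571 = - \frac{190}{51} + 355571 = \frac{18133931}{51}$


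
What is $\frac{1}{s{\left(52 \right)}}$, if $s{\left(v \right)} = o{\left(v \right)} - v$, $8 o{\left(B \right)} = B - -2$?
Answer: $- \frac{4}{181} \approx -0.022099$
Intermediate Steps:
$o{\left(B \right)} = \frac{1}{4} + \frac{B}{8}$ ($o{\left(B \right)} = \frac{B - -2}{8} = \frac{B + 2}{8} = \frac{2 + B}{8} = \frac{1}{4} + \frac{B}{8}$)
$s{\left(v \right)} = \frac{1}{4} - \frac{7 v}{8}$ ($s{\left(v \right)} = \left(\frac{1}{4} + \frac{v}{8}\right) - v = \frac{1}{4} - \frac{7 v}{8}$)
$\frac{1}{s{\left(52 \right)}} = \frac{1}{\frac{1}{4} - \frac{91}{2}} = \frac{1}{- \frac{181}{4}} = - \frac{4}{181}$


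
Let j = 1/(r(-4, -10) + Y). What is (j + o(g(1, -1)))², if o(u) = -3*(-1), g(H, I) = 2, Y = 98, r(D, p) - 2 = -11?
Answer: 71824/7921 ≈ 9.0675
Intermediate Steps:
r(D, p) = -9 (r(D, p) = 2 - 11 = -9)
j = 1/89 (j = 1/(-9 + 98) = 1/89 ≈ 0.011236)
o(u) = 3
(j + o(g(1, -1)))² = (1/89 + 3)² = (268/89)² = 71824/7921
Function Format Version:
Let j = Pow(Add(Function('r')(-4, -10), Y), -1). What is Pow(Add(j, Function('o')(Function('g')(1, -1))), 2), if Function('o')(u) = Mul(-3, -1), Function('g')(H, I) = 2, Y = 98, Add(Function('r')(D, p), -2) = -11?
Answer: Rational(71824, 7921) ≈ 9.0675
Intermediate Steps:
Function('r')(D, p) = -9 (Function('r')(D, p) = Add(2, -11) = -9)
j = Rational(1, 89) (j = Pow(Add(-9, 98), -1) = Pow(89, -1) = Rational(1, 89) ≈ 0.011236)
Function('o')(u) = 3
Pow(Add(j, Function('o')(Function('g')(1, -1))), 2) = Pow(Add(Rational(1, 89), 3), 2) = Pow(Rational(268, 89), 2) = Rational(71824, 7921)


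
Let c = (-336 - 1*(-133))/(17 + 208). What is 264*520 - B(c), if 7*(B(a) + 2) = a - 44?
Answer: 216229253/1575 ≈ 1.3729e+5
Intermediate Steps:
c = -203/225 (c = (-336 + 133)/225 = -203*1/225 = -203/225 ≈ -0.90222)
B(a) = -58/7 + a/7 (B(a) = -2 + (a - 44)/7 = -2 + (-44 + a)/7 = -2 + (-44/7 + a/7) = -58/7 + a/7)
264*520 - B(c) = 264*520 - (-58/7 + (⅐)*(-203/225)) = 137280 - (-58/7 - 29/225) = 137280 - 1*(-13253/1575) = 137280 + 13253/1575 = 216229253/1575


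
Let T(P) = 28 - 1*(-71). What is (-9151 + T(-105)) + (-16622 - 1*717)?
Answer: -26391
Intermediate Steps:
T(P) = 99 (T(P) = 28 + 71 = 99)
(-9151 + T(-105)) + (-16622 - 1*717) = (-9151 + 99) + (-16622 - 1*717) = -9052 + (-16622 - 717) = -9052 - 17339 = -26391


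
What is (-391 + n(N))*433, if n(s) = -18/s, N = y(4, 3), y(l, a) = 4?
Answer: -342503/2 ≈ -1.7125e+5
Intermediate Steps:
N = 4
(-391 + n(N))*433 = (-391 - 18/4)*433 = (-391 - 18*1/4)*433 = (-391 - 9/2)*433 = -791/2*433 = -342503/2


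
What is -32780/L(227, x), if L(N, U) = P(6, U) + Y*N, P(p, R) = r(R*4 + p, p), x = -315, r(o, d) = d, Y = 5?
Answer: -32780/1141 ≈ -28.729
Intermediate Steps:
P(p, R) = p
L(N, U) = 6 + 5*N
-32780/L(227, x) = -32780/(6 + 5*227) = -32780/(6 + 1135) = -32780/1141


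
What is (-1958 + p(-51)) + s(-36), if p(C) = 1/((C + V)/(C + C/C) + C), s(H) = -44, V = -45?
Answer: -2456479/1227 ≈ -2002.0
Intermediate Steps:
p(C) = 1/(C + (-45 + C)/(1 + C)) (p(C) = 1/((C - 45)/(C + C/C) + C) = 1/((-45 + C)/(C + 1) + C) = 1/((-45 + C)/(1 + C) + C) = 1/(C + (-45 + C)/(1 + C)))
(-1958 + p(-51)) + s(-36) = (-1958 + (1 - 51)/(-45 + (-51)**2 + 2*(-51))) - 44 = (-1958 - 50/(-45 + 2601 - 102)) - 44 = (-1958 - 50/2454) - 44 = (-1958 + (1/2454)*(-50)) - 44 = (-1958 - 25/1227) - 44 = -2402491/1227 - 44 = -2456479/1227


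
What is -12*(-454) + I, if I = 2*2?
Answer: 5452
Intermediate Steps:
I = 4
-12*(-454) + I = -12*(-454) + 4 = 5448 + 4 = 5452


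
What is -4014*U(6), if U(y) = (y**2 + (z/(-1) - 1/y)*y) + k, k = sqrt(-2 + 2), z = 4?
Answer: -44154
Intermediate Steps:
k = 0 (k = sqrt(0) = 0)
U(y) = y**2 + y*(-4 - 1/y) (U(y) = (y**2 + (4/(-1) - 1/y)*y) + 0 = (y**2 + (4*(-1) - 1/y)*y) + 0 = (y**2 + (-4 - 1/y)*y) + 0 = (y**2 + y*(-4 - 1/y)) + 0 = y**2 + y*(-4 - 1/y))
-4014*U(6) = -4014*(-1 + 6**2 - 4*6) = -4014*(-1 + 36 - 24) = -4014*11 = -44154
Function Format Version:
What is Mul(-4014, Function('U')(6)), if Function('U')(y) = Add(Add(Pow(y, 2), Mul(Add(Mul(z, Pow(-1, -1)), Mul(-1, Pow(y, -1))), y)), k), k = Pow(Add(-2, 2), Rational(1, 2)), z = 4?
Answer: -44154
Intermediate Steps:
k = 0 (k = Pow(0, Rational(1, 2)) = 0)
Function('U')(y) = Add(Pow(y, 2), Mul(y, Add(-4, Mul(-1, Pow(y, -1))))) (Function('U')(y) = Add(Add(Pow(y, 2), Mul(Add(Mul(4, Pow(-1, -1)), Mul(-1, Pow(y, -1))), y)), 0) = Add(Add(Pow(y, 2), Mul(Add(Mul(4, -1), Mul(-1, Pow(y, -1))), y)), 0) = Add(Add(Pow(y, 2), Mul(Add(-4, Mul(-1, Pow(y, -1))), y)), 0) = Add(Add(Pow(y, 2), Mul(y, Add(-4, Mul(-1, Pow(y, -1))))), 0) = Add(Pow(y, 2), Mul(y, Add(-4, Mul(-1, Pow(y, -1))))))
Mul(-4014, Function('U')(6)) = Mul(-4014, Add(-1, Pow(6, 2), Mul(-4, 6))) = Mul(-4014, Add(-1, 36, -24)) = Mul(-4014, 11) = -44154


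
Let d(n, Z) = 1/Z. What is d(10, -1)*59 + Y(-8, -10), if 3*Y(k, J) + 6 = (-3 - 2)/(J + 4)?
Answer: -1093/18 ≈ -60.722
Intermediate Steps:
Y(k, J) = -2 - 5/(3*(4 + J)) (Y(k, J) = -2 + ((-3 - 2)/(J + 4))/3 = -2 + (-5/(4 + J))/3 = -2 - 5/(3*(4 + J)))
d(10, -1)*59 + Y(-8, -10) = 59/(-1) + (-29 - 6*(-10))/(3*(4 - 10)) = -1*59 + (1/3)*(-29 + 60)/(-6) = -59 + (1/3)*(-1/6)*31 = -59 - 31/18 = -1093/18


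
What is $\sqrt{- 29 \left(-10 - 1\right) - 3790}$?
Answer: $i \sqrt{3471} \approx 58.915 i$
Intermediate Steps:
$\sqrt{- 29 \left(-10 - 1\right) - 3790} = \sqrt{\left(-29\right) \left(-11\right) - 3790} = \sqrt{319 - 3790} = \sqrt{-3471} = i \sqrt{3471}$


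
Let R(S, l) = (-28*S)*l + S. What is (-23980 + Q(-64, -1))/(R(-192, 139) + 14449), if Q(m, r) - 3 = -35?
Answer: -24012/761521 ≈ -0.031532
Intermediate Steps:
Q(m, r) = -32 (Q(m, r) = 3 - 35 = -32)
R(S, l) = S - 28*S*l (R(S, l) = -28*S*l + S = S - 28*S*l)
(-23980 + Q(-64, -1))/(R(-192, 139) + 14449) = (-23980 - 32)/(-192*(1 - 28*139) + 14449) = -24012/(-192*(1 - 3892) + 14449) = -24012/(-192*(-3891) + 14449) = -24012/(747072 + 14449) = -24012/761521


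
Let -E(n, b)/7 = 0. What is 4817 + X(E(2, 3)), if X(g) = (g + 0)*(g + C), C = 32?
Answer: 4817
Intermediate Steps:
E(n, b) = 0 (E(n, b) = -7*0 = 0)
X(g) = g*(32 + g) (X(g) = (g + 0)*(g + 32) = g*(32 + g))
4817 + X(E(2, 3)) = 4817 + 0*(32 + 0) = 4817 + 0*32 = 4817 + 0 = 4817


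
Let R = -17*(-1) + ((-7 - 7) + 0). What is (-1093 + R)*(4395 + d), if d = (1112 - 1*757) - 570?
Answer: -4556200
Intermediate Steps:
d = -215 (d = (1112 - 757) - 570 = 355 - 570 = -215)
R = 3 (R = 17 + (-14 + 0) = 17 - 14 = 3)
(-1093 + R)*(4395 + d) = (-1093 + 3)*(4395 - 215) = -1090*4180 = -4556200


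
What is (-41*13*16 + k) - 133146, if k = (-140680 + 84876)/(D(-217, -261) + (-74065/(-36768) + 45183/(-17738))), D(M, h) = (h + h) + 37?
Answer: -22413050804767150/158330026907 ≈ -1.4156e+5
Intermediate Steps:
D(M, h) = 37 + 2*h (D(M, h) = 2*h + 37 = 37 + 2*h)
k = 18197427255168/158330026907 (k = (-140680 + 84876)/((37 + 2*(-261)) + (-74065/(-36768) + 45183/(-17738))) = -55804/((37 - 522) + (-74065*(-1/36768) + 45183*(-1/17738))) = -55804/(-485 + (74065/36768 - 45183/17738)) = -55804/(-485 - 173761787/326095392) = -55804/(-158330026907/326095392) = -55804*(-326095392/158330026907) = 18197427255168/158330026907 ≈ 114.93)
(-41*13*16 + k) - 133146 = (-41*13*16 + 18197427255168/158330026907) - 133146 = (-533*16 + 18197427255168/158330026907) - 133146 = (-8528 + 18197427255168/158330026907) - 133146 = -1332041042207728/158330026907 - 133146 = -22413050804767150/158330026907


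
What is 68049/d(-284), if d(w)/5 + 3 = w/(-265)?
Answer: -3606597/511 ≈ -7057.9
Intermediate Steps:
d(w) = -15 - w/53 (d(w) = -15 + 5*(w/(-265)) = -15 + 5*(w*(-1/265)) = -15 + 5*(-w/265) = -15 - w/53)
68049/d(-284) = 68049/(-15 - 1/53*(-284)) = 68049/(-15 + 284/53) = 68049/(-511/53) = 68049*(-53/511) = -3606597/511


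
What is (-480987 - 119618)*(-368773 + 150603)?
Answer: 131033992850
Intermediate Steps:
(-480987 - 119618)*(-368773 + 150603) = -600605*(-218170) = 131033992850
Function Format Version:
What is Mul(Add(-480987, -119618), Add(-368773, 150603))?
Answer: 131033992850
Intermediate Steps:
Mul(Add(-480987, -119618), Add(-368773, 150603)) = Mul(-600605, -218170) = 131033992850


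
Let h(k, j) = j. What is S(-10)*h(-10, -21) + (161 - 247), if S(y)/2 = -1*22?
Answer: 838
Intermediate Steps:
S(y) = -44 (S(y) = 2*(-1*22) = 2*(-22) = -44)
S(-10)*h(-10, -21) + (161 - 247) = -44*(-21) + (161 - 247) = 924 - 86 = 838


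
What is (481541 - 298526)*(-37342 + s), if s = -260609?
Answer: -54529502265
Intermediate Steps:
(481541 - 298526)*(-37342 + s) = (481541 - 298526)*(-37342 - 260609) = 183015*(-297951) = -54529502265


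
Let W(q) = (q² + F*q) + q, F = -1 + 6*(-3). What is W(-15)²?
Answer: 245025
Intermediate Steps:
F = -19 (F = -1 - 18 = -19)
W(q) = q² - 18*q (W(q) = (q² - 19*q) + q = q² - 18*q)
W(-15)² = (-15*(-18 - 15))² = (-15*(-33))² = 495² = 245025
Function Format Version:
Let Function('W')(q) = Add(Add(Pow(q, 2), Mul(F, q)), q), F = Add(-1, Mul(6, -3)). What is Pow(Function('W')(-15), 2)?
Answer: 245025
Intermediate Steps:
F = -19 (F = Add(-1, -18) = -19)
Function('W')(q) = Add(Pow(q, 2), Mul(-18, q)) (Function('W')(q) = Add(Add(Pow(q, 2), Mul(-19, q)), q) = Add(Pow(q, 2), Mul(-18, q)))
Pow(Function('W')(-15), 2) = Pow(Mul(-15, Add(-18, -15)), 2) = Pow(Mul(-15, -33), 2) = Pow(495, 2) = 245025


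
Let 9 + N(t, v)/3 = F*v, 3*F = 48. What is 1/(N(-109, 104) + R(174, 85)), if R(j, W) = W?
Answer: 1/5050 ≈ 0.00019802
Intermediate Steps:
F = 16 (F = (⅓)*48 = 16)
N(t, v) = -27 + 48*v (N(t, v) = -27 + 3*(16*v) = -27 + 48*v)
1/(N(-109, 104) + R(174, 85)) = 1/((-27 + 48*104) + 85) = 1/((-27 + 4992) + 85) = 1/(4965 + 85) = 1/5050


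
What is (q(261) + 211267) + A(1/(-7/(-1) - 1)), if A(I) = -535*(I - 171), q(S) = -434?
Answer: 1813373/6 ≈ 3.0223e+5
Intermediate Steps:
A(I) = 91485 - 535*I (A(I) = -535*(-171 + I) = 91485 - 535*I)
(q(261) + 211267) + A(1/(-7/(-1) - 1)) = (-434 + 211267) + (91485 - 535/(-7/(-1) - 1)) = 210833 + (91485 - 535/(-1*(-7) - 1)) = 210833 + (91485 - 535/(7 - 1)) = 210833 + (91485 - 535/6) = 210833 + 548375/6 = 1813373/6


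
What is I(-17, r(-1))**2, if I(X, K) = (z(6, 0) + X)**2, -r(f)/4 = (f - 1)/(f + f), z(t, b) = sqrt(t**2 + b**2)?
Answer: 14641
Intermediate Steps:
z(t, b) = sqrt(b**2 + t**2)
r(f) = -2*(-1 + f)/f (r(f) = -4*(f - 1)/(f + f) = -4*(-1 + f)/(2*f) = -4*(-1 + f)*1/(2*f) = -2*(-1 + f)/f)
I(X, K) = (6 + X)**2 (I(X, K) = (sqrt(0**2 + 6**2) + X)**2 = (sqrt(0 + 36) + X)**2 = (sqrt(36) + X)**2 = (6 + X)**2)
I(-17, r(-1))**2 = ((6 - 17)**2)**2 = ((-11)**2)**2 = 121**2 = 14641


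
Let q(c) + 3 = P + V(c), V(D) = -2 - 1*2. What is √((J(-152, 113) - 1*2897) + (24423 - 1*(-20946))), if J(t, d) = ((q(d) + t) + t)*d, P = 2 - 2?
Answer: √7329 ≈ 85.610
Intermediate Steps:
V(D) = -4 (V(D) = -2 - 2 = -4)
P = 0
q(c) = -7 (q(c) = -3 + (0 - 4) = -3 - 4 = -7)
J(t, d) = d*(-7 + 2*t) (J(t, d) = ((-7 + t) + t)*d = (-7 + 2*t)*d = d*(-7 + 2*t))
√((J(-152, 113) - 1*2897) + (24423 - 1*(-20946))) = √((113*(-7 + 2*(-152)) - 1*2897) + (24423 - 1*(-20946))) = √((113*(-7 - 304) - 2897) + (24423 + 20946)) = √((113*(-311) - 2897) + 45369) = √((-35143 - 2897) + 45369) = √(-38040 + 45369) = √7329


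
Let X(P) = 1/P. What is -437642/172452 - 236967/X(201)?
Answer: -4106976243763/86226 ≈ -4.7630e+7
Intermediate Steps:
-437642/172452 - 236967/X(201) = -437642/172452 - 236967/(1/201) = -437642*1/172452 - 236967/1/201 = -218821/86226 - 236967*201 = -218821/86226 - 47630367 = -4106976243763/86226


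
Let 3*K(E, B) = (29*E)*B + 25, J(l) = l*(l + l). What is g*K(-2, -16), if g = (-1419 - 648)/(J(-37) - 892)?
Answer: -50509/142 ≈ -355.70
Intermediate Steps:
J(l) = 2*l² (J(l) = l*(2*l) = 2*l²)
K(E, B) = 25/3 + 29*B*E/3 (K(E, B) = ((29*E)*B + 25)/3 = (29*B*E + 25)/3 = (25 + 29*B*E)/3 = 25/3 + 29*B*E/3)
g = -159/142 (g = (-1419 - 648)/(2*(-37)² - 892) = -2067/(2*1369 - 892) = -2067/(2738 - 892) = -2067/1846 = -2067*1/1846 = -159/142 ≈ -1.1197)
g*K(-2, -16) = -159*(25/3 + (29/3)*(-16)*(-2))/142 = -159*(25/3 + 928/3)/142 = -159/142*953/3 = -50509/142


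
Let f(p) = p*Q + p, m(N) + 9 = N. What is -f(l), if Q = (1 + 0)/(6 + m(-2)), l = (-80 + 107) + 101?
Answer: -512/5 ≈ -102.40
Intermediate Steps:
l = 128 (l = 27 + 101 = 128)
m(N) = -9 + N
Q = -⅕ (Q = (1 + 0)/(6 + (-9 - 2)) = 1/(6 - 11) = 1/(-5) = 1*(-⅕) = -⅕ ≈ -0.20000)
f(p) = 4*p/5 (f(p) = p*(-⅕) + p = -p/5 + p = 4*p/5)
-f(l) = -4*128/5 = -1*512/5 = -512/5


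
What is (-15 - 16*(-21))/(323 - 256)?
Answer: 321/67 ≈ 4.7910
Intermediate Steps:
(-15 - 16*(-21))/(323 - 256) = (-15 + 336)/67 = 321*(1/67) = 321/67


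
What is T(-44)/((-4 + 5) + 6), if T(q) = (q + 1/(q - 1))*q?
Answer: 12452/45 ≈ 276.71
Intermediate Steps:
T(q) = q*(q + 1/(-1 + q)) (T(q) = (q + 1/(-1 + q))*q = q*(q + 1/(-1 + q)))
T(-44)/((-4 + 5) + 6) = (-44*(1 + (-44)² - 1*(-44))/(-1 - 44))/((-4 + 5) + 6) = (-44*(1 + 1936 + 44)/(-45))/(1 + 6) = (-44*(-1/45)*1981)/7 = (⅐)*(87164/45) = 12452/45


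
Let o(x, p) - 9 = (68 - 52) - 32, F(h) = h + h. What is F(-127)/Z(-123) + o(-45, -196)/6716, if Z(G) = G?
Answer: 1705003/826068 ≈ 2.0640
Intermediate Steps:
F(h) = 2*h
o(x, p) = -7 (o(x, p) = 9 + ((68 - 52) - 32) = 9 + (16 - 32) = 9 - 16 = -7)
F(-127)/Z(-123) + o(-45, -196)/6716 = (2*(-127))/(-123) - 7/6716 = -254*(-1/123) - 7*1/6716 = 254/123 - 7/6716 = 1705003/826068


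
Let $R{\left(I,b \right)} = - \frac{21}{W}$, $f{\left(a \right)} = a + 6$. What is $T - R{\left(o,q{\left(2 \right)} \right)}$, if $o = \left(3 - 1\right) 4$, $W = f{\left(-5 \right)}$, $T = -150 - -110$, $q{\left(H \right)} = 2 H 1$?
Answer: $-19$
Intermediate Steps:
$q{\left(H \right)} = 2 H$
$f{\left(a \right)} = 6 + a$
$T = -40$ ($T = -150 + 110 = -40$)
$W = 1$ ($W = 6 - 5 = 1$)
$o = 8$ ($o = \left(3 - 1\right) 4 = 2 \cdot 4 = 8$)
$R{\left(I,b \right)} = -21$ ($R{\left(I,b \right)} = - \frac{21}{1} = \left(-21\right) 1 = -21$)
$T - R{\left(o,q{\left(2 \right)} \right)} = -40 - -21 = -40 + 21 = -19$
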